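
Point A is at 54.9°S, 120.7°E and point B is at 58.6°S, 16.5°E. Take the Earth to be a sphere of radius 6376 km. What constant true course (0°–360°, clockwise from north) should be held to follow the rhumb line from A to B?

266.3°

Meridional parts: M(φ₁)=-1.1512, M(φ₂)=-1.2691 → ΔM = -0.1179;  Δλ = -1.8186 rad
tan C = Δλ / ΔM = +15.4259 → C = 266.29°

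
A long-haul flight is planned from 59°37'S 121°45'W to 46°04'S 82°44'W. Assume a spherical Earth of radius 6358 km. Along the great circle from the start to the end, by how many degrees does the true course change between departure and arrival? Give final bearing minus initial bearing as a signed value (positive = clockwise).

At departure: θ₁ = atan2(sin Δλ cos φ₂, cos φ₁ sin φ₂ − sin φ₁ cos φ₂ cos Δλ) = 77.01°
At arrival: θ₂ = atan2(sin Δλ cos φ₁, −cos φ₂ sin φ₁ + sin φ₂ cos φ₁ cos Δλ) = 45.26°
Δθ = θ₂ − θ₁ = -31.7°

-31.7°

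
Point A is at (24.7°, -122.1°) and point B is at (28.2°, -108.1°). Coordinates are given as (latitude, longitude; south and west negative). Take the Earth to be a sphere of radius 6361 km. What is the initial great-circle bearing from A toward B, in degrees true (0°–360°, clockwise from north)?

71.3°

N = sin Δλ·cos φ₂ = +0.2132;  D = cos φ₁ sin φ₂ − sin φ₁ cos φ₂ cos Δλ = +0.0720
initial course = atan2(N, D) = 71.34°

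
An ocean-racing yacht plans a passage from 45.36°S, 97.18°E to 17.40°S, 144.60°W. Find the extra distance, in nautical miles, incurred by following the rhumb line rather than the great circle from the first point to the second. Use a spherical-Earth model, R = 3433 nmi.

Great circle: cos σ = sin φ₁ sin φ₂ + cos φ₁ cos φ₂ cos Δλ,  σ = 1.6753 rad → d_gc = 5751.2 nmi
Rhumb line: Δψ = +0.5818, q = Δφ/Δψ = 0.8387, d_rh = R√(Δφ²+q²Δλ²) = 6172.8 nmi
Excess = 6172.8 − 5751.2 = 421.6 ≈ 422 nmi

422 nmi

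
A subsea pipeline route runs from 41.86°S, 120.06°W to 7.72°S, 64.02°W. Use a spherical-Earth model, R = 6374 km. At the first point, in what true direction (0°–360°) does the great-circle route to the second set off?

θ = atan2( sin Δλ·cos φ₂ ,  cos φ₁ sin φ₂ − sin φ₁ cos φ₂ cos Δλ )
  = atan2(+0.8219, +0.2693) = 71.86°

71.9°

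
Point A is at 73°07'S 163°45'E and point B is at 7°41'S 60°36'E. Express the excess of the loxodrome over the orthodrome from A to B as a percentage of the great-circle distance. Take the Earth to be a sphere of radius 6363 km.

7.9%

Great circle: σ = 1.5083 rad → d_gc = Rσ = 9597.3 km
Rhumb: Δφ = +1.1420, Δλ = -1.8003, Δψ = +1.7733, q = Δφ/Δψ = 0.6440 → d_rh = R√(Δφ²+q²Δλ²) = 10355.3 km
Excess = (10355.3 − 9597.3) / 9597.3 = 758.0 / 9597.3 = 7.90% ≈ 7.9%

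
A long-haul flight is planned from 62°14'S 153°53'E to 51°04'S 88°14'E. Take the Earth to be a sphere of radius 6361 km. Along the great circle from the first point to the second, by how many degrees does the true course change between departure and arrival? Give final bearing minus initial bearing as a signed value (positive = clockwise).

+56.9°

At departure: θ₁ = atan2(sin Δλ cos φ₂, cos φ₁ sin φ₂ − sin φ₁ cos φ₂ cos Δλ) = 256.91°
At arrival: θ₂ = atan2(sin Δλ cos φ₁, −cos φ₂ sin φ₁ + sin φ₂ cos φ₁ cos Δλ) = 313.77°
Δθ = θ₂ − θ₁ = +56.9°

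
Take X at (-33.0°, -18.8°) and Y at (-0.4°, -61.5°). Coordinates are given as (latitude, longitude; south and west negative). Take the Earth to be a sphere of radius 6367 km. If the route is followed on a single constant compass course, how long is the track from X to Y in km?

5755 km

Δψ = ln[tan(π/4+φ₂/2)/tan(π/4+φ₁/2)] = +0.6037;  Δφ = +0.5690 rad,  Δλ = -0.7453 rad
q = Δφ/Δψ = 0.9424
d = R·√(Δφ² + q²Δλ²) = 6367·0.90389 = 5755 km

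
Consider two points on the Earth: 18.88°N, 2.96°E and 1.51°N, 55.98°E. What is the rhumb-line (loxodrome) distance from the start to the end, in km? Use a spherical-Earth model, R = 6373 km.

6095 km

Rhumb course C = atan2(Δλ, Δψ) with Δψ = ln[tan(π/4+φ₂/2)/tan(π/4+φ₁/2)] = -0.3093, Δλ = +0.9254 → C = 108.48°
d = R·|Δφ| / |cos C| = 6373·0.30316 / 0.31700 = 6095 km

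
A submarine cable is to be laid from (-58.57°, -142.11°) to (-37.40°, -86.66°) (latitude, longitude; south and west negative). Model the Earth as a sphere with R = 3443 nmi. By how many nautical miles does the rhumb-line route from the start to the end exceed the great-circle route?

57 nmi

Great circle: cos σ = sin φ₁ sin φ₂ + cos φ₁ cos φ₂ cos Δλ,  σ = 0.7179 rad → d_gc = 2471.7 nmi
Rhumb line: Δψ = +0.5633, q = Δφ/Δψ = 0.6559, d_rh = R√(Δφ²+q²Δλ²) = 2528.8 nmi
Excess = 2528.8 − 2471.7 = 57.1 ≈ 57 nmi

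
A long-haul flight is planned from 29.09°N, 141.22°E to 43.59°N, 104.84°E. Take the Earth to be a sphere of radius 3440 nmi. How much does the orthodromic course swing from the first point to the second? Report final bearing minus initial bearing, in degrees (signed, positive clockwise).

-22.2°

At departure: θ₁ = atan2(sin Δλ cos φ₂, cos φ₁ sin φ₂ − sin φ₁ cos φ₂ cos Δλ) = 306.60°
At arrival: θ₂ = atan2(sin Δλ cos φ₁, −cos φ₂ sin φ₁ + sin φ₂ cos φ₁ cos Δλ) = 284.39°
Δθ = θ₂ − θ₁ = -22.2°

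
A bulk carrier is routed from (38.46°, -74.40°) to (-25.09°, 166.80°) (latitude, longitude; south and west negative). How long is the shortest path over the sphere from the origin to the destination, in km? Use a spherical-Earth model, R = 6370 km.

14148 km

cos σ = sin φ₁ sin φ₂ + cos φ₁ cos φ₂ cos Δλ
      = sin(38.46°)sin(-25.09°) + cos(38.46°)cos(-25.09°)cos(-118.80°) = -0.6054
σ = 127.256° → d = Rσ = 6370·2.22104 = 14148 km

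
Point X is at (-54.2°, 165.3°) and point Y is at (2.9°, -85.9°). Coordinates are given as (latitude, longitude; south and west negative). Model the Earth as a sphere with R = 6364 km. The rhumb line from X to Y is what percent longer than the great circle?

4.7%

Great circle: σ = 1.8022 rad → d_gc = Rσ = 11468.9 km
Rhumb: Δφ = +0.9966, Δλ = +1.8989, Δψ = +1.1808, q = Δφ/Δψ = 0.8440 → d_rh = R√(Δφ²+q²Δλ²) = 12010.7 km
Excess = (12010.7 − 11468.9) / 11468.9 = 541.8 / 11468.9 = 4.72% ≈ 4.7%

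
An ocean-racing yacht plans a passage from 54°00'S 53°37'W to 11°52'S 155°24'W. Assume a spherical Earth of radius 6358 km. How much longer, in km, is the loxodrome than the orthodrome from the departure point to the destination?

Great circle: cos σ = sin φ₁ sin φ₂ + cos φ₁ cos φ₂ cos Δλ,  σ = 1.5219 rad → d_gc = 9676.12 km
Rhumb line: Δψ = +0.9156, q = Δφ/Δψ = 0.8032, d_rh = R√(Δφ²+q²Δλ²) = 10205.64 km
Excess = 10205.64 − 9676.12 = 529.52 ≈ 530 km

530 km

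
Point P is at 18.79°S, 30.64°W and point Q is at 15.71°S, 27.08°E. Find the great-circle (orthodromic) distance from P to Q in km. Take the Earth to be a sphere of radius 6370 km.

Haversine: a = sin²(Δφ/2)+cos φ₁ cos φ₂ sin²(Δλ/2) = 0.21304;  σ = 2·atan2(√a,√(1−a))
σ = 54.976° → d = Rσ = 6370·0.95951 = 6112 km

6112 km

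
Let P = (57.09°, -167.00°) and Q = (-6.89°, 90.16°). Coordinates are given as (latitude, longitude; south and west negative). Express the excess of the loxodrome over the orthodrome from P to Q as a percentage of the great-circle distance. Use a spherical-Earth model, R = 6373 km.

4.1%

Great circle: σ = 1.7932 rad → d_gc = Rσ = 11428.1 km
Rhumb: Δφ = -1.1167, Δλ = -1.7949, Δψ = -1.3401, q = Δφ/Δψ = 0.8333 → d_rh = R√(Δφ²+q²Δλ²) = 11895.2 km
Excess = (11895.2 − 11428.1) / 11428.1 = 467.1 / 11428.1 = 4.09% ≈ 4.1%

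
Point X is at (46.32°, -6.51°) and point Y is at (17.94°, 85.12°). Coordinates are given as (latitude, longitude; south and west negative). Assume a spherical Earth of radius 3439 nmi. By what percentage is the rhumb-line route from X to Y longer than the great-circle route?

Great circle: σ = 1.3653 rad → d_gc = Rσ = 4695.2 nmi
Rhumb: Δφ = -0.4953, Δλ = +1.5992, Δψ = -0.5960, q = Δφ/Δψ = 0.8311 → d_rh = R√(Δφ²+q²Δλ²) = 4878.0 nmi
Excess = (4878.0 − 4695.2) / 4695.2 = 182.8 / 4695.2 = 3.89% ≈ 3.9%

3.9%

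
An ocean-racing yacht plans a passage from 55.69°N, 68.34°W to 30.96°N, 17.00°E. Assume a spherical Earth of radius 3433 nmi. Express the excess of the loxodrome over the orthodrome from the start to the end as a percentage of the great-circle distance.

Great circle: σ = 1.0881 rad → d_gc = Rσ = 3735.3 nmi
Rhumb: Δφ = -0.4316, Δλ = +1.4895, Δψ = -0.6067, q = Δφ/Δψ = 0.7115 → d_rh = R√(Δφ²+q²Δλ²) = 3928.1 nmi
Excess = (3928.1 − 3735.3) / 3735.3 = 192.8 / 3735.3 = 5.16% ≈ 5.2%

5.2%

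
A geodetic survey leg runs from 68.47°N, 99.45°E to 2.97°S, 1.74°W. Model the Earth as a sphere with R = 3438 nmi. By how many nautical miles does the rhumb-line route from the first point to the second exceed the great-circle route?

Great circle: cos σ = sin φ₁ sin φ₂ + cos φ₁ cos φ₂ cos Δλ,  σ = 1.6904 rad → d_gc = 5811.6 nmi
Rhumb line: Δψ = -1.7119, q = Δφ/Δψ = 0.7283, d_rh = R√(Δφ²+q²Δλ²) = 6159.0 nmi
Excess = 6159.0 − 5811.6 = 347.4 ≈ 347 nmi

347 nmi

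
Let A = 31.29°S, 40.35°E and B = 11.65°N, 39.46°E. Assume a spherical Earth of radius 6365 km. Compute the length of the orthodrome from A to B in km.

Haversine: a = sin²(Δφ/2)+cos φ₁ cos φ₂ sin²(Δλ/2) = 0.13402;  σ = 2·atan2(√a,√(1−a))
σ = 42.948° → d = Rσ = 6365·0.74959 = 4771 km

4771 km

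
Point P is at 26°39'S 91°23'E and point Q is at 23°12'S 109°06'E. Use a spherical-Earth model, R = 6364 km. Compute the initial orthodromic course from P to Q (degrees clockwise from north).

81.7°

N = sin Δλ·cos φ₂ = +0.2797;  D = cos φ₁ sin φ₂ − sin φ₁ cos φ₂ cos Δλ = +0.0406
initial course = atan2(N, D) = 81.74°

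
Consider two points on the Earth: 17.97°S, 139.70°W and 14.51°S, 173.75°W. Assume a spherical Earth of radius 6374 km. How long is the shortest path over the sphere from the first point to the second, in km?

3652 km

Haversine: a = sin²(Δφ/2)+cos φ₁ cos φ₂ sin²(Δλ/2) = 0.07985;  σ = 2·atan2(√a,√(1−a))
σ = 32.829° → d = Rσ = 6374·0.57297 = 3652 km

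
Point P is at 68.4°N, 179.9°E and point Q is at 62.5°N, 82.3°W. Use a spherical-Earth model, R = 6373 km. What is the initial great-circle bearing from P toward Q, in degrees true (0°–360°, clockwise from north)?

49.9°

θ = atan2( sin Δλ·cos φ₂ ,  cos φ₁ sin φ₂ − sin φ₁ cos φ₂ cos Δλ )
  = atan2(+0.4575, +0.3848) = 49.93°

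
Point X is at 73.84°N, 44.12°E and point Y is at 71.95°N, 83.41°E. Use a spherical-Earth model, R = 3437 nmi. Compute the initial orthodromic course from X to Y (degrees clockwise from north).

80.1°

θ = atan2( sin Δλ·cos φ₂ ,  cos φ₁ sin φ₂ − sin φ₁ cos φ₂ cos Δλ )
  = atan2(+0.1962, +0.0343) = 80.09°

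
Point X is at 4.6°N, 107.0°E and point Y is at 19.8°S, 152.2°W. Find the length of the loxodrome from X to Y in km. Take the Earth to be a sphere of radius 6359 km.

Δψ = ln[tan(π/4+φ₂/2)/tan(π/4+φ₁/2)] = -0.4330;  Δφ = -0.4259 rad,  Δλ = +1.7593 rad
q = Δφ/Δψ = 0.9834
d = R·√(Δφ² + q²Δλ²) = 6359·1.78177 = 11330 km

11330 km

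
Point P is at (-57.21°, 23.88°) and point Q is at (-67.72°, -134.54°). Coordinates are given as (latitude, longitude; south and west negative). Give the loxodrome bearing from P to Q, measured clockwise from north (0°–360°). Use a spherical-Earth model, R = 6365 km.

261.7°

Meridional parts: M(φ₁)=-1.2234, M(φ₂)=-1.6250 → ΔM = -0.4015;  Δλ = -2.7650 rad
tan C = Δλ / ΔM = +6.8857 → C = 261.74°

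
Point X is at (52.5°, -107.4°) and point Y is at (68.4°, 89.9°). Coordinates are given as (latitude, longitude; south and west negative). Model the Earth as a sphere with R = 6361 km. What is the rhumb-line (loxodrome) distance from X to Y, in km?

Rhumb course C = atan2(Δλ, Δψ) with Δψ = ln[tan(π/4+φ₂/2)/tan(π/4+φ₁/2)] = +0.5763, Δλ = -2.8397 → C = 281.47°
d = R·|Δφ| / |cos C| = 6361·0.27751 / 0.19890 = 8875 km

8875 km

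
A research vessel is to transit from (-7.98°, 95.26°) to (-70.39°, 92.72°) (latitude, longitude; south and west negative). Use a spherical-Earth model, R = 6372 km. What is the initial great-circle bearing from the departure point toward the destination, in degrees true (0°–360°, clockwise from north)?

181.0°

N = sin Δλ·cos φ₂ = -0.0149;  D = cos φ₁ sin φ₂ − sin φ₁ cos φ₂ cos Δλ = -0.8863
initial course = atan2(N, D) = 180.96°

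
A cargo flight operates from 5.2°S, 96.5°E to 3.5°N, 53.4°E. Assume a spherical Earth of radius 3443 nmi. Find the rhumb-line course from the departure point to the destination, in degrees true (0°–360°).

Meridional parts: M(φ₁)=-0.0909, M(φ₂)=+0.0611 → ΔM = +0.1520;  Δλ = -0.7522 rad
tan C = Δλ / ΔM = -4.9487 → C = 281.42°

281.4°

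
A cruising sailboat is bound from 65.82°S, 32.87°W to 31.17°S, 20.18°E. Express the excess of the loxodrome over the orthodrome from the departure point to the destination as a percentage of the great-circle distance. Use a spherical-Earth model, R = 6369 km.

Great circle: σ = 0.8191 rad → d_gc = Rσ = 5217.2 km
Rhumb: Δφ = +0.6048, Δλ = +0.9259, Δψ = +0.9678, q = Δφ/Δψ = 0.6249 → d_rh = R√(Δφ²+q²Δλ²) = 5330.4 km
Excess = (5330.4 − 5217.2) / 5217.2 = 113.2 / 5217.2 = 2.17% ≈ 2.2%

2.2%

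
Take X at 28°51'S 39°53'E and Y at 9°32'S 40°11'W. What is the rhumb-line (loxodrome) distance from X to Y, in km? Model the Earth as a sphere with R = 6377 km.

Rhumb course C = atan2(Δλ, Δψ) with Δψ = ln[tan(π/4+φ₂/2)/tan(π/4+φ₁/2)] = +0.3591, Δλ = -1.3974 → C = 284.41°
d = R·|Δφ| / |cos C| = 6377·0.33714 / 0.24889 = 8638 km

8638 km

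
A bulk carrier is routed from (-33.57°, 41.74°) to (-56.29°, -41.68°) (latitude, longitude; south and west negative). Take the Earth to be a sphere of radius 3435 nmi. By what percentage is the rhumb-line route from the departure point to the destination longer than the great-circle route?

5.1%

Great circle: σ = 1.0322 rad → d_gc = Rσ = 3545.5 nmi
Rhumb: Δφ = -0.3965, Δλ = -1.4560, Δψ = -0.5715, q = Δφ/Δψ = 0.6938 → d_rh = R√(Δφ²+q²Δλ²) = 3727.8 nmi
Excess = (3727.8 − 3545.5) / 3545.5 = 182.3 / 3545.5 = 5.14% ≈ 5.1%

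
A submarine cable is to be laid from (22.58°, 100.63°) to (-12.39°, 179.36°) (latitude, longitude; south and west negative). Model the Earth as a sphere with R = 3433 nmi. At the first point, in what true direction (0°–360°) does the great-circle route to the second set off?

θ = atan2( sin Δλ·cos φ₂ ,  cos φ₁ sin φ₂ − sin φ₁ cos φ₂ cos Δλ )
  = atan2(+0.9579, -0.2714) = 105.82°

105.8°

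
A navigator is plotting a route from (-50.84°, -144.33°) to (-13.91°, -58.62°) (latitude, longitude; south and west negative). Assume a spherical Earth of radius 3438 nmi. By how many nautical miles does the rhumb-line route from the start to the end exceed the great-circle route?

Great circle: cos σ = sin φ₁ sin φ₂ + cos φ₁ cos φ₂ cos Δλ,  σ = 1.3364 rad → d_gc = 4594.6 nmi
Rhumb line: Δψ = +0.7885, q = Δφ/Δψ = 0.8174, d_rh = R√(Δφ²+q²Δλ²) = 4752.3 nmi
Excess = 4752.3 − 4594.6 = 157.7 ≈ 158 nmi

158 nmi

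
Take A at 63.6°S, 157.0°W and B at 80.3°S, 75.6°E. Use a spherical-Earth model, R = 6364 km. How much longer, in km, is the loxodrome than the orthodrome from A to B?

780 km

Great circle: cos σ = sin φ₁ sin φ₂ + cos φ₁ cos φ₂ cos Δλ,  σ = 0.5783 rad → d_gc = 3680.2 km
Rhumb line: Δψ = -1.0168, q = Δφ/Δψ = 0.2867, d_rh = R√(Δφ²+q²Δλ²) = 4460.5 km
Excess = 4460.5 − 3680.2 = 780.3 ≈ 780 km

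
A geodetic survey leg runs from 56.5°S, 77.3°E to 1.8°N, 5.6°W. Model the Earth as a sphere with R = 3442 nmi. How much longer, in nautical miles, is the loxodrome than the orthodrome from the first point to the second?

Great circle: cos σ = sin φ₁ sin φ₂ + cos φ₁ cos φ₂ cos Δλ,  σ = 1.5288 rad → d_gc = 5262.1 nmi
Rhumb line: Δψ = +1.2322, q = Δφ/Δψ = 0.8258, d_rh = R√(Δφ²+q²Δλ²) = 5401.8 nmi
Excess = 5401.8 − 5262.1 = 139.7 ≈ 140 nmi

140 nmi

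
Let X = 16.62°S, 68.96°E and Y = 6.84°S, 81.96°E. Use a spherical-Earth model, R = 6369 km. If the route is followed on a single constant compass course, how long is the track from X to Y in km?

Rhumb course C = atan2(Δλ, Δψ) with Δψ = ln[tan(π/4+φ₂/2)/tan(π/4+φ₁/2)] = +0.1746, Δλ = +0.2269 → C = 52.43°
d = R·|Δφ| / |cos C| = 6369·0.17069 / 0.60978 = 1783 km

1783 km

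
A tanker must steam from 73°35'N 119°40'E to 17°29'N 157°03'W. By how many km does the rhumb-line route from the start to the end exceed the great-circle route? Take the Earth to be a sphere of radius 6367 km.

Great circle: cos σ = sin φ₁ sin φ₂ + cos φ₁ cos φ₂ cos Δλ,  σ = 1.2454 rad → d_gc = 7929.3 km
Rhumb line: Δψ = -1.6262, q = Δφ/Δψ = 0.6021, d_rh = R√(Δφ²+q²Δλ²) = 8361.5 km
Excess = 8361.5 − 7929.3 = 432.2 ≈ 432 km

432 km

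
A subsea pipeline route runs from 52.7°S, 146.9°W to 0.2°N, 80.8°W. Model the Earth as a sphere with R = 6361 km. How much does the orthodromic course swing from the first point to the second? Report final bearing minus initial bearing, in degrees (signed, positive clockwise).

Initial bearing θ₁ = atan2(sin Δλ cos φ₂, cos φ₁ sin φ₂ − sin φ₁ cos φ₂ cos Δλ) = 70.46°
Final bearing θ₂ = (initial bearing from the destination back to the start) + 180° = 34.83°
Δθ = θ₂ − θ₁ = -35.6°

-35.6°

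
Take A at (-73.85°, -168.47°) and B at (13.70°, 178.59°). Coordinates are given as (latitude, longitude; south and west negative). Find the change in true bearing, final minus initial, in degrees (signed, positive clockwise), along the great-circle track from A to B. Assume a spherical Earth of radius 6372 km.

+9.0°

Initial bearing θ₁ = atan2(sin Δλ cos φ₂, cos φ₁ sin φ₂ − sin φ₁ cos φ₂ cos Δλ) = 347.43°
Final bearing θ₂ = (initial bearing from the destination back to the start) + 180° = 356.43°
Δθ = θ₂ − θ₁ = +9.0°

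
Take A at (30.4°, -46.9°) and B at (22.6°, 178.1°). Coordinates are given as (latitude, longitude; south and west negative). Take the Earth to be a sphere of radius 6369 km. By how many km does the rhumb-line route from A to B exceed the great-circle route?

1034 km

Great circle: cos σ = sin φ₁ sin φ₂ + cos φ₁ cos φ₂ cos Δλ,  σ = 1.9483 rad → d_gc = 12408.6 km
Rhumb line: Δψ = -0.1523, q = Δφ/Δψ = 0.8939, d_rh = R√(Δφ²+q²Δλ²) = 13442.4 km
Excess = 13442.4 − 12408.6 = 1033.8 ≈ 1034 km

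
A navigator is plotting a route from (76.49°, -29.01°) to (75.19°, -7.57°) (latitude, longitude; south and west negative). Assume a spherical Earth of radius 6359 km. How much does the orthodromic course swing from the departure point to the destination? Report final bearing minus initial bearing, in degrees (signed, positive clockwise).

Initial bearing θ₁ = atan2(sin Δλ cos φ₂, cos φ₁ sin φ₂ − sin φ₁ cos φ₂ cos Δλ) = 93.36°
Final bearing θ₂ = (initial bearing from the destination back to the start) + 180° = 114.17°
Δθ = θ₂ − θ₁ = +20.8°

+20.8°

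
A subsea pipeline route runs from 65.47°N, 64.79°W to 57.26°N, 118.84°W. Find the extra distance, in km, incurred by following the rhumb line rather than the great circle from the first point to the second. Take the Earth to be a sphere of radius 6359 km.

Great circle: cos σ = sin φ₁ sin φ₂ + cos φ₁ cos φ₂ cos Δλ,  σ = 0.4578 rad → d_gc = 2911.0 km
Rhumb line: Δψ = -0.3010, q = Δφ/Δψ = 0.4760, d_rh = R√(Δφ²+q²Δλ²) = 2997.6 km
Excess = 2997.6 − 2911.0 = 86.6 ≈ 87 km

87 km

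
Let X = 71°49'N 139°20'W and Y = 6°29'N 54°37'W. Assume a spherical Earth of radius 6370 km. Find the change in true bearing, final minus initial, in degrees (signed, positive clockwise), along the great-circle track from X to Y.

Initial bearing θ₁ = atan2(sin Δλ cos φ₂, cos φ₁ sin φ₂ − sin φ₁ cos φ₂ cos Δλ) = 92.99°
Final bearing θ₂ = (initial bearing from the destination back to the start) + 180° = 161.72°
Δθ = θ₂ − θ₁ = +68.7°

+68.7°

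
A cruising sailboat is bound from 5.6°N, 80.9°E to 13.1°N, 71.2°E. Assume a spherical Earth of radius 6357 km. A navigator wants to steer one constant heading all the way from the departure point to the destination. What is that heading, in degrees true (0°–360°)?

308.1°

Meridional parts: M(φ₁)=+0.0979, M(φ₂)=+0.2307 → ΔM = +0.1328;  Δλ = -0.1693 rad
tan C = Δλ / ΔM = -1.2752 → C = 308.10°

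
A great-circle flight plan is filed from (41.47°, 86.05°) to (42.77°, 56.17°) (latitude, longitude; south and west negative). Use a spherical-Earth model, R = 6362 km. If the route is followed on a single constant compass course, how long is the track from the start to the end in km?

Δψ = ln[tan(π/4+φ₂/2)/tan(π/4+φ₁/2)] = +0.0306;  Δφ = +0.0227 rad,  Δλ = -0.5215 rad
q = Δφ/Δψ = 0.7417
d = R·√(Δφ² + q²Δλ²) = 6362·0.38746 = 2465 km

2465 km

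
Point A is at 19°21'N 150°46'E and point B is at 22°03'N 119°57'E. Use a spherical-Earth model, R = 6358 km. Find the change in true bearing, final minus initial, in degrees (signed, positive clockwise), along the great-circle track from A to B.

At departure: θ₁ = atan2(sin Δλ cos φ₂, cos φ₁ sin φ₂ − sin φ₁ cos φ₂ cos Δλ) = 280.79°
At arrival: θ₂ = atan2(sin Δλ cos φ₁, −cos φ₂ sin φ₁ + sin φ₂ cos φ₁ cos Δλ) = 269.66°
Δθ = θ₂ − θ₁ = -11.1°

-11.1°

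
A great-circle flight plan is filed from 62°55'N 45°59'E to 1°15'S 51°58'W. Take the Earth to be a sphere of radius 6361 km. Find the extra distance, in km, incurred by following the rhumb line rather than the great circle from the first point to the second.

517 km

Great circle: cos σ = sin φ₁ sin φ₂ + cos φ₁ cos φ₂ cos Δλ,  σ = 1.6533 rad → d_gc = 10516.4 km
Rhumb line: Δψ = -1.4454, q = Δφ/Δψ = 0.7748, d_rh = R√(Δφ²+q²Δλ²) = 11033.6 km
Excess = 11033.6 − 10516.4 = 517.2 ≈ 517 km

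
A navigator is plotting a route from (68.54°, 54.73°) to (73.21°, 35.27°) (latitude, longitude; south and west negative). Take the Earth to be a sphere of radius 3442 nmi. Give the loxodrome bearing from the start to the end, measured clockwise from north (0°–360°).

Δψ = ln[tan(π/4+φ₂/2)/tan(π/4+φ₁/2)] = +0.2500
Δλ = -0.3396 rad (taken the short way round)
course = atan2(Δλ, Δψ) = 306.36°

306.4°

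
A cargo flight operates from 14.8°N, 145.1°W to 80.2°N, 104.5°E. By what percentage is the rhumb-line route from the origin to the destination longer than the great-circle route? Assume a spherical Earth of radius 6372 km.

10.4%

Great circle: σ = 1.3752 rad → d_gc = Rσ = 8762.7 km
Rhumb: Δφ = +1.1414, Δλ = -1.9268, Δψ = +2.1953, q = Δφ/Δψ = 0.5199 → d_rh = R√(Δφ²+q²Δλ²) = 9677.5 km
Excess = (9677.5 − 8762.7) / 8762.7 = 914.8 / 8762.7 = 10.44% ≈ 10.4%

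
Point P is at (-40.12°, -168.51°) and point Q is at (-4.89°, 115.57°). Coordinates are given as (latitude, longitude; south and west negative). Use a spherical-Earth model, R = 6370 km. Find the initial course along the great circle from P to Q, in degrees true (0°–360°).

275.4°

N = sin Δλ·cos φ₂ = -0.9664;  D = cos φ₁ sin φ₂ − sin φ₁ cos φ₂ cos Δλ = +0.0910
initial course = atan2(N, D) = 275.38°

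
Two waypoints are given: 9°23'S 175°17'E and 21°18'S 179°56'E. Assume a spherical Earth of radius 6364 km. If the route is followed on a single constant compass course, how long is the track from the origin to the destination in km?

Rhumb course C = atan2(Δλ, Δψ) with Δψ = ln[tan(π/4+φ₂/2)/tan(π/4+φ₁/2)] = -0.2161, Δλ = +0.0812 → C = 159.42°
d = R·|Δφ| / |cos C| = 6364·0.20799 / 0.93617 = 1414 km

1414 km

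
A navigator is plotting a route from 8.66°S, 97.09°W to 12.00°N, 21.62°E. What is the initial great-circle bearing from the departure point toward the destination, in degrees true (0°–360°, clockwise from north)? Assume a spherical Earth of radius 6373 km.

81.1°

θ = atan2( sin Δλ·cos φ₂ ,  cos φ₁ sin φ₂ − sin φ₁ cos φ₂ cos Δλ )
  = atan2(+0.8579, +0.1348) = 81.07°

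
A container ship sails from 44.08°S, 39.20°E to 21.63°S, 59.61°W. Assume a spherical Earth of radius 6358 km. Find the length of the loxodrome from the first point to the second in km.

Rhumb course C = atan2(Δλ, Δψ) with Δψ = ln[tan(π/4+φ₂/2)/tan(π/4+φ₁/2)] = +0.4720, Δλ = -1.7246 → C = 285.31°
d = R·|Δφ| / |cos C| = 6358·0.39183 / 0.26400 = 9436 km

9436 km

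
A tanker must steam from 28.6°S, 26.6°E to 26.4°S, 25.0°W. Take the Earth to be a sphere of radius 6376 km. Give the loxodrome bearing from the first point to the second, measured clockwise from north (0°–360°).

Meridional parts: M(φ₁)=-0.5213, M(φ₂)=-0.4780 → ΔM = +0.0433;  Δλ = -0.9006 rad
tan C = Δλ / ΔM = -20.8025 → C = 272.75°

272.8°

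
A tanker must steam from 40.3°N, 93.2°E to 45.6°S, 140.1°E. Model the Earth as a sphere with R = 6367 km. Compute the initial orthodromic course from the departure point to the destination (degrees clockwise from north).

149.1°

θ = atan2( sin Δλ·cos φ₂ ,  cos φ₁ sin φ₂ − sin φ₁ cos φ₂ cos Δλ )
  = atan2(+0.5109, -0.8541) = 149.12°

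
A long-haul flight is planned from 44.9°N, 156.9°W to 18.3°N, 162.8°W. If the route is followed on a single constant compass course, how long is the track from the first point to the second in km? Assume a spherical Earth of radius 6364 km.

Rhumb course C = atan2(Δλ, Δψ) with Δψ = ln[tan(π/4+φ₂/2)/tan(π/4+φ₁/2)] = -0.5539, Δλ = -0.1030 → C = 190.53°
d = R·|Δφ| / |cos C| = 6364·0.46426 / 0.98316 = 3005 km

3005 km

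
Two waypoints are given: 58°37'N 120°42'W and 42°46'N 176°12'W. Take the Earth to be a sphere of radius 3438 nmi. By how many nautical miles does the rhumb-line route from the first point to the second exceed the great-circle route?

56 nmi

Great circle: cos σ = sin φ₁ sin φ₂ + cos φ₁ cos φ₂ cos Δλ,  σ = 0.6498 rad → d_gc = 2233.95 nmi
Rhumb line: Δψ = -0.4424, q = Δφ/Δψ = 0.6254, d_rh = R√(Δφ²+q²Δλ²) = 2289.47 nmi
Excess = 2289.47 − 2233.95 = 55.52 ≈ 56 nmi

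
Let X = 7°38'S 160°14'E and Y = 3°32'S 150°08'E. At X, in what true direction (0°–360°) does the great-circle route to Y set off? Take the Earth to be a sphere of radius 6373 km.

θ = atan2( sin Δλ·cos φ₂ ,  cos φ₁ sin φ₂ − sin φ₁ cos φ₂ cos Δλ )
  = atan2(-0.1750, +0.0694) = 291.64°

291.6°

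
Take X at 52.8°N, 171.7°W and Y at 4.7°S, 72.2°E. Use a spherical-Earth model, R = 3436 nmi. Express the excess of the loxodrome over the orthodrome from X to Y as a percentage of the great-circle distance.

Great circle: σ = 1.9075 rad → d_gc = Rσ = 6554.1 nmi
Rhumb: Δφ = -1.0036, Δλ = -2.0263, Δψ = -1.1712, q = Δφ/Δψ = 0.8569 → d_rh = R√(Δφ²+q²Δλ²) = 6890.9 nmi
Excess = (6890.9 − 6554.1) / 6554.1 = 336.8 / 6554.1 = 5.14% ≈ 5.1%

5.1%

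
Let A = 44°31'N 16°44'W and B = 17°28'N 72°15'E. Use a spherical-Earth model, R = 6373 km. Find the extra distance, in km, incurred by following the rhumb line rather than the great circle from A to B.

Great circle: cos σ = sin φ₁ sin φ₂ + cos φ₁ cos φ₂ cos Δλ,  σ = 1.3464 rad → d_gc = 8580.7 km
Rhumb line: Δψ = -0.5598, q = Δφ/Δψ = 0.8433, d_rh = R√(Δφ²+q²Δλ²) = 8872.8 km
Excess = 8872.8 − 8580.7 = 292.1 ≈ 292 km

292 km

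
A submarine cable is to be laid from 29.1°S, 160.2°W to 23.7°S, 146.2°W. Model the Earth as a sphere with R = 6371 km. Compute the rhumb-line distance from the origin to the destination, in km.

Δψ = ln[tan(π/4+φ₂/2)/tan(π/4+φ₁/2)] = +0.1053;  Δφ = +0.0942 rad,  Δλ = +0.2443 rad
q = Δφ/Δψ = 0.8952
d = R·√(Δφ² + q²Δλ²) = 6371·0.23818 = 1517 km

1517 km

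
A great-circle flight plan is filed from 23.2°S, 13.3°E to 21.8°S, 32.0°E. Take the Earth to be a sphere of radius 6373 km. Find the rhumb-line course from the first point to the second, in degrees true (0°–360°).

85.4°

Meridional parts: M(φ₁)=-0.4165, M(φ₂)=-0.3900 → ΔM = +0.0264;  Δλ = +0.3264 rad
tan C = Δλ / ΔM = +12.3400 → C = 85.37°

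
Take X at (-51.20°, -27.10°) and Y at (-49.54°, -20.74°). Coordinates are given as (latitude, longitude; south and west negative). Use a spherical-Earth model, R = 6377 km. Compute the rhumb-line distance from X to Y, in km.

488 km

Δψ = ln[tan(π/4+φ₂/2)/tan(π/4+φ₁/2)] = +0.0454;  Δφ = +0.0290 rad,  Δλ = +0.1110 rad
q = Δφ/Δψ = 0.6377
d = R·√(Δφ² + q²Δλ²) = 6377·0.07649 = 488 km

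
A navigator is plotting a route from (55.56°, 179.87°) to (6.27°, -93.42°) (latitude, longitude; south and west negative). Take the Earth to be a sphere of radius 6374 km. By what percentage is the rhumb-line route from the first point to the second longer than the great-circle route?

3.4%

Great circle: σ = 1.4482 rad → d_gc = Rσ = 9230.5 km
Rhumb: Δφ = -0.8603, Δλ = +1.5134, Δψ = -1.0617, q = Δφ/Δψ = 0.8102 → d_rh = R√(Δφ²+q²Δλ²) = 9547.5 km
Excess = (9547.5 − 9230.5) / 9230.5 = 317.0 / 9230.5 = 3.43% ≈ 3.4%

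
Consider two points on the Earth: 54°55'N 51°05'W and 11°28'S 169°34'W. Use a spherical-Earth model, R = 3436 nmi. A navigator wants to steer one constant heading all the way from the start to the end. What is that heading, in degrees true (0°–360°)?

236.8°

Meridional parts: M(φ₁)=+1.1517, M(φ₂)=-0.2015 → ΔM = -1.3532;  Δλ = -2.0679 rad
tan C = Δλ / ΔM = +1.5282 → C = 236.80°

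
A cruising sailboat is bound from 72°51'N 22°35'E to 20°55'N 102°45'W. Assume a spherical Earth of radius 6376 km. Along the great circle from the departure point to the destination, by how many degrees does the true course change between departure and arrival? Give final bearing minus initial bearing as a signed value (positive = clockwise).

Initial bearing θ₁ = atan2(sin Δλ cos φ₂, cos φ₁ sin φ₂ − sin φ₁ cos φ₂ cos Δλ) = 309.20°
Final bearing θ₂ = (initial bearing from the destination back to the start) + 180° = 194.16°
Δθ = θ₂ − θ₁ = -115.0°

-115.0°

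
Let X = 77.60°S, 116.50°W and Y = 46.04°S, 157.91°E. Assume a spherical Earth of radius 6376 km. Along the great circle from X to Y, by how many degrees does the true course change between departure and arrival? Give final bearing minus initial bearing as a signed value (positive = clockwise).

Initial bearing θ₁ = atan2(sin Δλ cos φ₂, cos φ₁ sin φ₂ − sin φ₁ cos φ₂ cos Δλ) = 261.58°
Final bearing θ₂ = (initial bearing from the destination back to the start) + 180° = 342.18°
Δθ = θ₂ − θ₁ = +80.6°

+80.6°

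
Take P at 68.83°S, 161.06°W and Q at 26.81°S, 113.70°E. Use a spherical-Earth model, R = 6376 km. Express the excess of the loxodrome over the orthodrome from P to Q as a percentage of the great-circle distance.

Great circle: σ = 1.1070 rad → d_gc = Rσ = 7058.3 km
Rhumb: Δφ = +0.7334, Δλ = -1.4877, Δψ = +1.1913, q = Δφ/Δψ = 0.6156 → d_rh = R√(Δφ²+q²Δλ²) = 7481.0 km
Excess = (7481.0 − 7058.3) / 7058.3 = 422.7 / 7058.3 = 5.99% ≈ 6.0%

6.0%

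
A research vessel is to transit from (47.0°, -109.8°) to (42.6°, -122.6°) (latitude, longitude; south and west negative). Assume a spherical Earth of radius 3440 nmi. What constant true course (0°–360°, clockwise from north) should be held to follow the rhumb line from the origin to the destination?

244.1°

Δψ = ln[tan(π/4+φ₂/2)/tan(π/4+φ₁/2)] = -0.1083
Δλ = -0.2234 rad (taken the short way round)
course = atan2(Δλ, Δψ) = 244.14°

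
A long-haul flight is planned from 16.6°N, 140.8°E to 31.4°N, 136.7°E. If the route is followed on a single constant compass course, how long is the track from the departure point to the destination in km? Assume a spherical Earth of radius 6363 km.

Rhumb course C = atan2(Δλ, Δψ) with Δψ = ln[tan(π/4+φ₂/2)/tan(π/4+φ₁/2)] = +0.2839, Δλ = -0.0716 → C = 345.85°
d = R·|Δφ| / |cos C| = 6363·0.25831 / 0.96966 = 1695 km

1695 km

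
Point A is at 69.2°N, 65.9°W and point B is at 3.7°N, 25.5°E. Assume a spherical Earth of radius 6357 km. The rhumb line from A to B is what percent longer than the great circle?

5.3%

Great circle: σ = 1.5191 rad → d_gc = Rσ = 9656.9 km
Rhumb: Δφ = -1.1432, Δλ = +1.5952, Δψ = -1.6307, q = Δφ/Δψ = 0.7010 → d_rh = R√(Δφ²+q²Δλ²) = 10166.2 km
Excess = (10166.2 − 9656.9) / 9656.9 = 509.3 / 9656.9 = 5.27% ≈ 5.3%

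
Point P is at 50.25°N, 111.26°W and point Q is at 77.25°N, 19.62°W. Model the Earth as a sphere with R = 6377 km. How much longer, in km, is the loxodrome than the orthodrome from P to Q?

Great circle: cos σ = sin φ₁ sin φ₂ + cos φ₁ cos φ₂ cos Δλ,  σ = 0.7290 rad → d_gc = 4648.8 km
Rhumb line: Δψ = +1.1742, q = Δφ/Δψ = 0.4013, d_rh = R√(Δφ²+q²Δλ²) = 5077.9 km
Excess = 5077.9 − 4648.8 = 429.1 ≈ 429 km

429 km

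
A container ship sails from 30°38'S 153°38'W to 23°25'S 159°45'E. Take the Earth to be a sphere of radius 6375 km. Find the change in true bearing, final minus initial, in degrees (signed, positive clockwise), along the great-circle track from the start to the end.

Initial bearing θ₁ = atan2(sin Δλ cos φ₂, cos φ₁ sin φ₂ − sin φ₁ cos φ₂ cos Δλ) = 268.21°
Final bearing θ₂ = (initial bearing from the destination back to the start) + 180° = 290.41°
Δθ = θ₂ − θ₁ = +22.2°

+22.2°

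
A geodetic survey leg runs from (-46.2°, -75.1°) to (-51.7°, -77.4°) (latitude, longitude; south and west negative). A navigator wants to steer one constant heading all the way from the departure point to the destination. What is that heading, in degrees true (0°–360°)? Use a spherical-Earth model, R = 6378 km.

195.3°

Meridional parts: M(φ₁)=-0.9113, M(φ₂)=-1.0577 → ΔM = -0.1464;  Δλ = -0.0401 rad
tan C = Δλ / ΔM = +0.2742 → C = 195.34°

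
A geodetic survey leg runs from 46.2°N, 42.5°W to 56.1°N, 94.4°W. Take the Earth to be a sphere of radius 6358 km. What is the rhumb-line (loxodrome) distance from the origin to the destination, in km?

Rhumb course C = atan2(Δλ, Δψ) with Δψ = ln[tan(π/4+φ₂/2)/tan(π/4+φ₁/2)] = +0.2769, Δλ = -0.9058 → C = 287.00°
d = R·|Δφ| / |cos C| = 6358·0.17279 / 0.29230 = 3758 km

3758 km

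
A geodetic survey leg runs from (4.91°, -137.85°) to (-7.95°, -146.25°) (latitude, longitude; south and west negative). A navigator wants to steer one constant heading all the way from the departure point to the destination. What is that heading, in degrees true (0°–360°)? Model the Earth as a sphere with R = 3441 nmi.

Meridional parts: M(φ₁)=+0.0858, M(φ₂)=-0.1392 → ΔM = -0.2250;  Δλ = -0.1466 rad
tan C = Δλ / ΔM = +0.6516 → C = 213.09°

213.1°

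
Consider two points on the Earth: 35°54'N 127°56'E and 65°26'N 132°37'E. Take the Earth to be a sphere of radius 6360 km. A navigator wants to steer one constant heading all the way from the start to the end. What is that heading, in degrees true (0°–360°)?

5.5°

Meridional parts: M(φ₁)=+0.6721, M(φ₂)=+1.5245 → ΔM = +0.8524;  Δλ = +0.0817 rad
tan C = Δλ / ΔM = +0.0959 → C = 5.48°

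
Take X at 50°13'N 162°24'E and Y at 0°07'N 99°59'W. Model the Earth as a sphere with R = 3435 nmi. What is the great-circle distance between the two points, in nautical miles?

5682 nmi

Haversine: a = sin²(Δφ/2)+cos φ₁ cos φ₂ sin²(Δλ/2) = 0.54162;  σ = 2·atan2(√a,√(1−a))
σ = 94.775° → d = Rσ = 3435·1.65414 = 5682 nmi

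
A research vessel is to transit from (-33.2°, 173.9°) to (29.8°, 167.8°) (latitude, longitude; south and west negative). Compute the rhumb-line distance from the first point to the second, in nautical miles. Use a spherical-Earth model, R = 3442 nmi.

Rhumb course C = atan2(Δλ, Δψ) with Δψ = ln[tan(π/4+φ₂/2)/tan(π/4+φ₁/2)] = +1.1602, Δλ = -0.1065 → C = 354.76°
d = R·|Δφ| / |cos C| = 3442·1.09956 / 0.99582 = 3801 nmi

3801 nmi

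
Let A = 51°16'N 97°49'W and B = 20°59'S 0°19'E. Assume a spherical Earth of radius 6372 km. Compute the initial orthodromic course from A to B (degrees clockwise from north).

θ = atan2( sin Δλ·cos φ₂ ,  cos φ₁ sin φ₂ − sin φ₁ cos φ₂ cos Δλ )
  = atan2(+0.9243, -0.1210) = 97.46°

97.5°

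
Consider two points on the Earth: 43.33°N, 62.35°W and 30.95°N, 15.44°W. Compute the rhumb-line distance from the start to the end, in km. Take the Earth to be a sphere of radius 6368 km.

Rhumb course C = atan2(Δλ, Δψ) with Δψ = ln[tan(π/4+φ₂/2)/tan(π/4+φ₁/2)] = -0.2722, Δλ = +0.8187 → C = 108.39°
d = R·|Δφ| / |cos C| = 6368·0.21607 / 0.31548 = 4361 km

4361 km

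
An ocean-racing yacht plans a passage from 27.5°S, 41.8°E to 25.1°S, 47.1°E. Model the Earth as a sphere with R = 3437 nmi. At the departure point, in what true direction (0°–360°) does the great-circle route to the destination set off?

64.4°

N = sin Δλ·cos φ₂ = +0.0836;  D = cos φ₁ sin φ₂ − sin φ₁ cos φ₂ cos Δλ = +0.0401
initial course = atan2(N, D) = 64.39°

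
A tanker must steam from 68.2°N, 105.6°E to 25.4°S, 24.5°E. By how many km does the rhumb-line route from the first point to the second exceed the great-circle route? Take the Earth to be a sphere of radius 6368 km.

Great circle: cos σ = sin φ₁ sin φ₂ + cos φ₁ cos φ₂ cos Δλ,  σ = 1.9245 rad → d_gc = 12255.1 km
Rhumb line: Δψ = -2.1059, q = Δφ/Δψ = 0.7757, d_rh = R√(Δφ²+q²Δλ²) = 12534.5 km
Excess = 12534.5 − 12255.1 = 279.4 ≈ 279 km

279 km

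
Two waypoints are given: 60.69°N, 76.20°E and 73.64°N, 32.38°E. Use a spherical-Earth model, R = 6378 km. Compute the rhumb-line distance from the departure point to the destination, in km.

2339 km

Δψ = ln[tan(π/4+φ₂/2)/tan(π/4+φ₁/2)] = +0.5984;  Δφ = +0.2260 rad,  Δλ = -0.7648 rad
q = Δφ/Δψ = 0.3777
d = R·√(Δφ² + q²Δλ²) = 6378·0.36678 = 2339 km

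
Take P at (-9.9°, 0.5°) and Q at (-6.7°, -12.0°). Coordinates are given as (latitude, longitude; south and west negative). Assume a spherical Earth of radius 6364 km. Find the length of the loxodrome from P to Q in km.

Δψ = ln[tan(π/4+φ₂/2)/tan(π/4+φ₁/2)] = +0.0564;  Δφ = +0.0559 rad,  Δλ = -0.2182 rad
q = Δφ/Δψ = 0.9894
d = R·√(Δφ² + q²Δλ²) = 6364·0.22296 = 1419 km

1419 km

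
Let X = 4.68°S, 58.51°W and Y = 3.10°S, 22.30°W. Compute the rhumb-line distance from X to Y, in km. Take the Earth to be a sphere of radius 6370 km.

4020 km

Δψ = ln[tan(π/4+φ₂/2)/tan(π/4+φ₁/2)] = +0.0276;  Δφ = +0.0276 rad,  Δλ = +0.6320 rad
q = Δφ/Δψ = 0.9977
d = R·√(Δφ² + q²Δλ²) = 6370·0.63111 = 4020 km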